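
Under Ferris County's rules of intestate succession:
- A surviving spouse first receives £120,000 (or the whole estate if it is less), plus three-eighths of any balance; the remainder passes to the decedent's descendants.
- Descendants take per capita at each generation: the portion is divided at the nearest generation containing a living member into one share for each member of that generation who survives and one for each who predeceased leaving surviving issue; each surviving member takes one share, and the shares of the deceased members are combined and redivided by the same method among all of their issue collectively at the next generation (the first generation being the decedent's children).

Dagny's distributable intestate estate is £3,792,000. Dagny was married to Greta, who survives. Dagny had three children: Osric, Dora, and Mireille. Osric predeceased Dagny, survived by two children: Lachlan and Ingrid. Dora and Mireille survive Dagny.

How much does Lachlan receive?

Lachlan receives £382,500.

Greta first takes £120,000, leaving a balance of £3,672,000. Greta then takes three-eighths of the balance (£1,377,000), for a total of £1,497,000. The remaining £2,295,000 passes to the descendants.
The descendants' portion (£2,295,000) is divided at the children's generation into 3 shares of £765,000. Dora and Mireille each take £765,000. The remaining share for the deceased Osric (£765,000) is carried to the next generation.
That pool (£765,000) is divided at the grandchildren's generation equally among Lachlan and Ingrid: £382,500 each.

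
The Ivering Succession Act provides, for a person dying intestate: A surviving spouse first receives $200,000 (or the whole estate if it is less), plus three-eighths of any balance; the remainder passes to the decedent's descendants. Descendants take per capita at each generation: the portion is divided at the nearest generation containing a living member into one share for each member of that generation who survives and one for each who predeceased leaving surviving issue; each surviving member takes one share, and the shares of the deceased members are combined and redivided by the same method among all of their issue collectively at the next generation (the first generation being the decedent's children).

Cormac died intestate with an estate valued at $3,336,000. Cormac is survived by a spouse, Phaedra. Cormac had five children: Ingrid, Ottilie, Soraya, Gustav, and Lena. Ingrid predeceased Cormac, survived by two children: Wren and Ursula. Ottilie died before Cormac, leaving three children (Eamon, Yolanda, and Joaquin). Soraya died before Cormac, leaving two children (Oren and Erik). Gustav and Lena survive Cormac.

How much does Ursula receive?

Ursula receives $168,000.

Phaedra first takes $200,000, leaving a balance of $3,136,000. Phaedra then takes three-eighths of the balance ($1,176,000), for a total of $1,376,000. The remaining $1,960,000 passes to the descendants.
The descendants' portion ($1,960,000) is divided at the children's generation into 5 shares of $392,000. Gustav and Lena each take $392,000. The 3 shares of the deceased (Ingrid, Ottilie, and Soraya) are combined into a pool of $1,176,000.
That pool ($1,176,000) is divided at the grandchildren's generation equally among Wren, Ursula, Eamon, Yolanda, Joaquin, Oren, and Erik: $168,000 each.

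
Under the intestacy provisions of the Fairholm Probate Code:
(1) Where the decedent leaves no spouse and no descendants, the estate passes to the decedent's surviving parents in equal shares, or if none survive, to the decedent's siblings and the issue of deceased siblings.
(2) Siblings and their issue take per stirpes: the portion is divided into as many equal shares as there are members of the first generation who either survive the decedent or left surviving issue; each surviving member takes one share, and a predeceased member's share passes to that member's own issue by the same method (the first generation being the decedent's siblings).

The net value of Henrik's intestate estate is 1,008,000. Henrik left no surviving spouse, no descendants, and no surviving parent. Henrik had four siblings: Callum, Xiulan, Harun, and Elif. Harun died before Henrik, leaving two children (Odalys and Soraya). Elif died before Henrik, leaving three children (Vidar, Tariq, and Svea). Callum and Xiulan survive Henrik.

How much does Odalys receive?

Odalys receives 126,000.

The entire 1,008,000 passes to the siblings and their issue.
That amount (1,008,000) is divided into 4 shares of 252,000: Callum and Xiulan each take 252,000; Harun's 252,000 share passes to Harun's issue; Elif's 252,000 share passes to Elif's issue.
Harun's share (252,000) is divided into 2 shares of 126,000: Odalys and Soraya each take 126,000.
Elif's share (252,000) is divided into 3 shares of 84,000: Vidar, Tariq, and Svea each take 84,000.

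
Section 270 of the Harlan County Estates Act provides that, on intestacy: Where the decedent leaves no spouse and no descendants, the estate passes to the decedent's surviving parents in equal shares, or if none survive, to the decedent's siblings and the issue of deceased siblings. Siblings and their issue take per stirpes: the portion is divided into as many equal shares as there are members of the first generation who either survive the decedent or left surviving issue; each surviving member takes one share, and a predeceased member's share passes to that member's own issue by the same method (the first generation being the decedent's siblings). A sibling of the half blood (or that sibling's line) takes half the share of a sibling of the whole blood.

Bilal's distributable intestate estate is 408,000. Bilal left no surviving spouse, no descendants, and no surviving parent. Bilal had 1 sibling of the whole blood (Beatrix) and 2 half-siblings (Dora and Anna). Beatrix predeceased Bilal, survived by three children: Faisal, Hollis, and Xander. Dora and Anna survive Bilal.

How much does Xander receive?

Xander receives 68,000.

The entire 408,000 passes to the siblings and their issue.
Counting each half-blood sibling's line as half a unit, there are 2 units in 408,000, so one unit is 204,000. Whole-blood lines (Beatrix) take 204,000 each; half-blood lines (Dora and Anna) take 102,000 each.
Beatrix's share (204,000) is divided into 3 shares of 68,000: Faisal, Hollis, and Xander each take 68,000.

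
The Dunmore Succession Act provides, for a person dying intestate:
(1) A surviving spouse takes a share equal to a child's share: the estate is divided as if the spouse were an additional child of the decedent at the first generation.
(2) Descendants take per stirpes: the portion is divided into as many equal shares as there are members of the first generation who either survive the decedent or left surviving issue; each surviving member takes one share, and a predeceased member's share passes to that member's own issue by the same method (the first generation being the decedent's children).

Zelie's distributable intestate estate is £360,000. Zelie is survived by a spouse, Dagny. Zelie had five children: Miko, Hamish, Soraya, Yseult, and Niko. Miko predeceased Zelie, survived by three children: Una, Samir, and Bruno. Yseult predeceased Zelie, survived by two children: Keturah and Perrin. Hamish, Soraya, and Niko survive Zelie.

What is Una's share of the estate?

The spouse counts as an additional share at the children's level, so there are 6 primary shares of £60,000. Dagny takes one such share (£60,000).
The children's combined portion (£300,000) is divided into 5 shares of £60,000: Hamish, Soraya, and Niko each take £60,000; Miko's £60,000 share passes to Miko's issue; Yseult's £60,000 share passes to Yseult's issue.
Miko's share (£60,000) is divided into 3 shares of £20,000: Una, Samir, and Bruno each take £20,000.
Yseult's share (£60,000) is divided into 2 shares of £30,000: Keturah and Perrin each take £30,000.

Una receives £20,000.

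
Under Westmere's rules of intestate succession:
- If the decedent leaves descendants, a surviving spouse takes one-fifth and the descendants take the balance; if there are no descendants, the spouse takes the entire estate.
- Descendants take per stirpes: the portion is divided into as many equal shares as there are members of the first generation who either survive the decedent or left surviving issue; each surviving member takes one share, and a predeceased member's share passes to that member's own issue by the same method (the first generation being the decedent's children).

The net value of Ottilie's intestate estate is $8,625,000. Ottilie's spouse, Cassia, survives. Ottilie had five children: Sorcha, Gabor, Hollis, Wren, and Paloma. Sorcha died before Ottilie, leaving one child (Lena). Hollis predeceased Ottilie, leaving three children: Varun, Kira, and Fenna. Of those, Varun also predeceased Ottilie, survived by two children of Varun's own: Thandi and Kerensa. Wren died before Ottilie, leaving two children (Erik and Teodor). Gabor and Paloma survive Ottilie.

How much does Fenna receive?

Cassia takes one-fifth of $8,625,000 = $1,725,000. The remaining $6,900,000 passes to the descendants.
The descendants' portion ($6,900,000) is divided into 5 shares of $1,380,000: Gabor and Paloma each take $1,380,000; Sorcha's $1,380,000 share passes to Sorcha's issue; Hollis's $1,380,000 share passes to Hollis's issue; Wren's $1,380,000 share passes to Wren's issue.
Sorcha's share ($1,380,000) passes entirely to Lena.
Hollis's share ($1,380,000) is divided into 3 shares of $460,000: Kira and Fenna each take $460,000; Varun's $460,000 share passes to Varun's issue.
Varun's share ($460,000) is divided into 2 shares of $230,000: Thandi and Kerensa each take $230,000.
Wren's share ($1,380,000) is divided into 2 shares of $690,000: Erik and Teodor each take $690,000.

Fenna receives $460,000.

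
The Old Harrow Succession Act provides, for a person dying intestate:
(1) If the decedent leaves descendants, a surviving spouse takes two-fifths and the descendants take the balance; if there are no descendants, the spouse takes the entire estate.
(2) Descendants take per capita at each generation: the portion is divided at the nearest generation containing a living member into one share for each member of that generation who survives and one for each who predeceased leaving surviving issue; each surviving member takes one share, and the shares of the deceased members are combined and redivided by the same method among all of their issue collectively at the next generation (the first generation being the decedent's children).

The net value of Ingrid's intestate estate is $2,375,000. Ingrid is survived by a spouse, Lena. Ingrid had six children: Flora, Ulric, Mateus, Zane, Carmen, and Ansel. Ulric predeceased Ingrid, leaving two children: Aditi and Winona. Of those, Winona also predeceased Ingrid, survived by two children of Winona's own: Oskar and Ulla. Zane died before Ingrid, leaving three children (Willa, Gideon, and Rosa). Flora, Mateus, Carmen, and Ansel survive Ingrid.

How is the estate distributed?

Lena takes two-fifths of $2,375,000 = $950,000. The remaining $1,425,000 passes to the descendants.
The descendants' portion ($1,425,000) is divided at the children's generation into 6 shares of $237,500. Flora, Mateus, Carmen, and Ansel each take $237,500. The 2 shares of the deceased (Ulric and Zane) are combined into a pool of $475,000.
That pool ($475,000) is divided at the grandchildren's generation into 5 shares of $95,000. Aditi, Willa, Gideon, and Rosa each take $95,000. The remaining share for the deceased Winona ($95,000) is carried to the next generation.
That pool ($95,000) is divided at the great-grandchildren's generation equally among Oskar and Ulla: $47,500 each.

Lena: $950,000; Flora: $237,500; Aditi: $95,000; Oskar: $47,500; Ulla: $47,500; Mateus: $237,500; Willa: $95,000; Gideon: $95,000; Rosa: $95,000; Carmen: $237,500; Ansel: $237,500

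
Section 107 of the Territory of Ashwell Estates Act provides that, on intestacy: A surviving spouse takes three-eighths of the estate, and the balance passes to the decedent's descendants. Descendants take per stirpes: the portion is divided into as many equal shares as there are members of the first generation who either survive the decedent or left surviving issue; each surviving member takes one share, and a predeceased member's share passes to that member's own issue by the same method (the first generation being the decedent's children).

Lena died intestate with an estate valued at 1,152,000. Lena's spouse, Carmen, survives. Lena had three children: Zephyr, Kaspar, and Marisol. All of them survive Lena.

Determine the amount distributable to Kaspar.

Kaspar receives 240,000.

Carmen takes three-eighths of 1,152,000 = 432,000. The remaining 720,000 passes to the descendants.
The descendants' portion (720,000) is divided into 3 shares of 240,000: Zephyr, Kaspar, and Marisol each take 240,000.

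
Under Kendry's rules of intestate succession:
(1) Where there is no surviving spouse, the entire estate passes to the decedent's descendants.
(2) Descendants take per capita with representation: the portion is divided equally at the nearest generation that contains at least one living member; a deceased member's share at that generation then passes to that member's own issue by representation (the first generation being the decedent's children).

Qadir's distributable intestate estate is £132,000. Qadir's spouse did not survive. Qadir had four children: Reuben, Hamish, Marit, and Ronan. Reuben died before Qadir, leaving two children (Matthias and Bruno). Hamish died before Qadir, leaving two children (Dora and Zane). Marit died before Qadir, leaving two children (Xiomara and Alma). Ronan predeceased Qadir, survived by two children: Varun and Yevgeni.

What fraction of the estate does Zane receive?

The entire £132,000 passes to the descendants.
No child survives, so the initial division is made at the grandchildren's generation.
That amount (£132,000) is divided into 8 shares of £16,500: Matthias, Bruno, Dora, Zane, Xiomara, Alma, Varun, and Yevgeni each take £16,500.

Zane receives 1/8 of the estate.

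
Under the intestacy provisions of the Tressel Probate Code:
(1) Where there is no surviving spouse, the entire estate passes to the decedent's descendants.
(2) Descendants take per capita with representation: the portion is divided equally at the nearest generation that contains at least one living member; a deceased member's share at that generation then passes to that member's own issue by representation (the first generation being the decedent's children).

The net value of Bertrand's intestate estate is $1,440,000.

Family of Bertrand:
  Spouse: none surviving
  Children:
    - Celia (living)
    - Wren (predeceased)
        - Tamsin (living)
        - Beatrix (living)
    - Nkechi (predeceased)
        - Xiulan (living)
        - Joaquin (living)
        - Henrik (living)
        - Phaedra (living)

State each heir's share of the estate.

The entire $1,440,000 passes to the descendants.
That amount ($1,440,000) is divided into 3 shares of $480,000: Celia takes $480,000; Wren's $480,000 share passes to Wren's issue; Nkechi's $480,000 share passes to Nkechi's issue.
Wren's share ($480,000) is divided into 2 shares of $240,000: Tamsin and Beatrix each take $240,000.
Nkechi's share ($480,000) is divided into 4 shares of $120,000: Xiulan, Joaquin, Henrik, and Phaedra each take $120,000.

Celia: $480,000; Tamsin: $240,000; Beatrix: $240,000; Xiulan: $120,000; Joaquin: $120,000; Henrik: $120,000; Phaedra: $120,000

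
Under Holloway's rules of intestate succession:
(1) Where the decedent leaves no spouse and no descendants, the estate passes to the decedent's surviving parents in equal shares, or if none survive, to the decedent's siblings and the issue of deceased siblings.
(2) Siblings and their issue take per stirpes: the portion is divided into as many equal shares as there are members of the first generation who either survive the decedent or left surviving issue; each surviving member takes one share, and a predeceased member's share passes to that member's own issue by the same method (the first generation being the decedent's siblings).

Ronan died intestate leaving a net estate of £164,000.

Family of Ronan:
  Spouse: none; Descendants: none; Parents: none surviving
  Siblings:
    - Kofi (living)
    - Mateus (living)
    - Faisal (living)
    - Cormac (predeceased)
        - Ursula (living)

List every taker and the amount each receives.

Kofi: £41,000; Mateus: £41,000; Faisal: £41,000; Ursula: £41,000

The entire £164,000 passes to the siblings and their issue.
That amount (£164,000) is divided into 4 shares of £41,000: Kofi, Mateus, and Faisal each take £41,000; Cormac's £41,000 share passes to Cormac's issue.
Cormac's share (£41,000) passes entirely to Ursula.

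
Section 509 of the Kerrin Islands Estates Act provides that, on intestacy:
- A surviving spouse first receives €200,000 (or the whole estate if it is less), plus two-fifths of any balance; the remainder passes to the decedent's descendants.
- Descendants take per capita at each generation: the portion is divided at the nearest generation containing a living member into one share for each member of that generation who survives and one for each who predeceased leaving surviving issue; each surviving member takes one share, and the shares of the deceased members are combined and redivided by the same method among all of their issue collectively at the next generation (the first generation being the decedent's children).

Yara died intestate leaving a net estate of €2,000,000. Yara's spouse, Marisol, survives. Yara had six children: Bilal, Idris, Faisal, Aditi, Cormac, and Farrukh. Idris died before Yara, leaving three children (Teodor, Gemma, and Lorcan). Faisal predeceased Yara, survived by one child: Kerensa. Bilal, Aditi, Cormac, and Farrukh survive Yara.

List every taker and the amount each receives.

Marisol: €920,000; Bilal: €180,000; Teodor: €90,000; Gemma: €90,000; Lorcan: €90,000; Kerensa: €90,000; Aditi: €180,000; Cormac: €180,000; Farrukh: €180,000

Marisol first takes €200,000, leaving a balance of €1,800,000. Marisol then takes two-fifths of the balance (€720,000), for a total of €920,000. The remaining €1,080,000 passes to the descendants.
The descendants' portion (€1,080,000) is divided at the children's generation into 6 shares of €180,000. Bilal, Aditi, Cormac, and Farrukh each take €180,000. The 2 shares of the deceased (Idris and Faisal) are combined into a pool of €360,000.
That pool (€360,000) is divided at the grandchildren's generation equally among Teodor, Gemma, Lorcan, and Kerensa: €90,000 each.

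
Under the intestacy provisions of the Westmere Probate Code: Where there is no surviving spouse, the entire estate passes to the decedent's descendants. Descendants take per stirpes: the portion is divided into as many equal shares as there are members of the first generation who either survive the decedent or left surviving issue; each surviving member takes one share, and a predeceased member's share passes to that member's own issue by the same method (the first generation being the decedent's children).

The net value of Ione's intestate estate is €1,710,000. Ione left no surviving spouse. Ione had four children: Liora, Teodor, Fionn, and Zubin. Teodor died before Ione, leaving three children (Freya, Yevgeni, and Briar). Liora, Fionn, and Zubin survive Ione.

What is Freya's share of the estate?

Freya receives €142,500.

The entire €1,710,000 passes to the descendants.
That amount (€1,710,000) is divided into 4 shares of €427,500: Liora, Fionn, and Zubin each take €427,500; Teodor's €427,500 share passes to Teodor's issue.
Teodor's share (€427,500) is divided into 3 shares of €142,500: Freya, Yevgeni, and Briar each take €142,500.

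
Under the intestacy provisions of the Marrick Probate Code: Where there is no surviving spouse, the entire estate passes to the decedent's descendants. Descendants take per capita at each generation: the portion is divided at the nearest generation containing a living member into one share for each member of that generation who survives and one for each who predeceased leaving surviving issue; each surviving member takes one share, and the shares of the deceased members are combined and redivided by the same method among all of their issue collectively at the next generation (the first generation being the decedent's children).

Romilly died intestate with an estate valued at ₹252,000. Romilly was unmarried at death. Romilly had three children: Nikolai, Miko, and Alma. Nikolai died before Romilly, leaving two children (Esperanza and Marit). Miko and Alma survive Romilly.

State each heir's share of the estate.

The entire ₹252,000 passes to the descendants.
That amount (₹252,000) is divided at the children's generation into 3 shares of ₹84,000. Miko and Alma each take ₹84,000. The remaining share for the deceased Nikolai (₹84,000) is carried to the next generation.
That pool (₹84,000) is divided at the grandchildren's generation equally among Esperanza and Marit: ₹42,000 each.

Esperanza: ₹42,000; Marit: ₹42,000; Miko: ₹84,000; Alma: ₹84,000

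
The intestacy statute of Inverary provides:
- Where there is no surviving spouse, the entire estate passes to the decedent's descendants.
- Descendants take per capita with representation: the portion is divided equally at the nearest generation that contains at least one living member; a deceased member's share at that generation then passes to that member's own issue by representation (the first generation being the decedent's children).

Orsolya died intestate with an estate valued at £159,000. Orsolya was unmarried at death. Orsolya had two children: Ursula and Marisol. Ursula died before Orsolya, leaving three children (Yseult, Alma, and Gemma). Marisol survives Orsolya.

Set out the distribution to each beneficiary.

Yseult: £26,500; Alma: £26,500; Gemma: £26,500; Marisol: £79,500

The entire £159,000 passes to the descendants.
That amount (£159,000) is divided into 2 shares of £79,500: Marisol takes £79,500; Ursula's £79,500 share passes to Ursula's issue.
Ursula's share (£79,500) is divided into 3 shares of £26,500: Yseult, Alma, and Gemma each take £26,500.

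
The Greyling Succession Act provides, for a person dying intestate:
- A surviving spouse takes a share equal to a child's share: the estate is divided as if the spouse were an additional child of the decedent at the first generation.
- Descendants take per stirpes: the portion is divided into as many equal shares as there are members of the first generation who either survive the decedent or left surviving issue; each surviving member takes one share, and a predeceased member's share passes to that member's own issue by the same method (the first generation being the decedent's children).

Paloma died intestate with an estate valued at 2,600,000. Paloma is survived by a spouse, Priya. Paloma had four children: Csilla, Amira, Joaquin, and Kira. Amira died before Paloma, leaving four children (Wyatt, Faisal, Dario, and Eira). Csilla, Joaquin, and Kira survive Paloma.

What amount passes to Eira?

The spouse counts as an additional share at the children's level, so there are 5 primary shares of 520,000. Priya takes one such share (520,000).
The children's combined portion (2,080,000) is divided into 4 shares of 520,000: Csilla, Joaquin, and Kira each take 520,000; Amira's 520,000 share passes to Amira's issue.
Amira's share (520,000) is divided into 4 shares of 130,000: Wyatt, Faisal, Dario, and Eira each take 130,000.

Eira receives 130,000.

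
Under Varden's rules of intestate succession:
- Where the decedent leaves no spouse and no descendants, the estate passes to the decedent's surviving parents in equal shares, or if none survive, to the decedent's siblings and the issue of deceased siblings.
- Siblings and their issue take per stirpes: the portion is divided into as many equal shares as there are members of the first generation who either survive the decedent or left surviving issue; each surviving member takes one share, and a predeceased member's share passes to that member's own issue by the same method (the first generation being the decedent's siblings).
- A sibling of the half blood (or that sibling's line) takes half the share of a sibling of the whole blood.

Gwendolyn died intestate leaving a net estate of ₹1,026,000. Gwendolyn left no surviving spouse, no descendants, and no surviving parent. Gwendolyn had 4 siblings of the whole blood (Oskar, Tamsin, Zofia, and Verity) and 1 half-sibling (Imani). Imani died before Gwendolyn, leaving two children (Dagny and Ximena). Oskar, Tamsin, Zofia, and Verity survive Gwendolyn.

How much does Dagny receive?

The entire ₹1,026,000 passes to the siblings and their issue.
Counting each half-blood sibling's line as half a unit, there are 9/2 units in ₹1,026,000, so one unit is ₹228,000. Whole-blood lines (Oskar, Tamsin, Zofia, and Verity) take ₹228,000 each; half-blood lines (Imani) take ₹114,000 each.
Imani's share (₹114,000) is divided into 2 shares of ₹57,000: Dagny and Ximena each take ₹57,000.

Dagny receives ₹57,000.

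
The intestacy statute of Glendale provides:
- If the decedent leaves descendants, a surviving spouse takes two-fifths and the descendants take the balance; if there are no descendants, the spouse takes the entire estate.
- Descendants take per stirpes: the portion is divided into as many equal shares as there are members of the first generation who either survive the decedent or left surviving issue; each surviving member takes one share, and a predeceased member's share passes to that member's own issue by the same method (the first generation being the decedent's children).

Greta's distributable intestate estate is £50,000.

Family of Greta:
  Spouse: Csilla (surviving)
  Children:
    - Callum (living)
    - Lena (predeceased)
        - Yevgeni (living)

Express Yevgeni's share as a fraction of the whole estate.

Csilla takes two-fifths of £50,000 = £20,000. The remaining £30,000 passes to the descendants.
The descendants' portion (£30,000) is divided into 2 shares of £15,000: Callum takes £15,000; Lena's £15,000 share passes to Lena's issue.
Lena's share (£15,000) passes entirely to Yevgeni.

Yevgeni receives 3/10 of the estate.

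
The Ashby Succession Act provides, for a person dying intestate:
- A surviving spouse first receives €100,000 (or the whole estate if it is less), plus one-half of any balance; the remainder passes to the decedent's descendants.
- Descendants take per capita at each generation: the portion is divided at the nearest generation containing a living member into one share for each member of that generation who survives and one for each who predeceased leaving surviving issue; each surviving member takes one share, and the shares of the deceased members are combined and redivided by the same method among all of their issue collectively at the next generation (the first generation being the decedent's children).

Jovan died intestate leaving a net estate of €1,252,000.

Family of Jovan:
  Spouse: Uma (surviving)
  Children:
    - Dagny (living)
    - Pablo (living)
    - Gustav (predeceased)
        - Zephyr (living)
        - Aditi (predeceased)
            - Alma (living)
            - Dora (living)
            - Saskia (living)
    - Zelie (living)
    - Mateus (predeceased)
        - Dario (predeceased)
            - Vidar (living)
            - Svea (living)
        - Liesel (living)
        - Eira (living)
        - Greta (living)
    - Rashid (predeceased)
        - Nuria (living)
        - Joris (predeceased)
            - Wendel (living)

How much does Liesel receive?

Liesel receives €36,000.

Uma first takes €100,000, leaving a balance of €1,152,000. Uma then takes one-half of the balance (€576,000), for a total of €676,000. The remaining €576,000 passes to the descendants.
The descendants' portion (€576,000) is divided at the children's generation into 6 shares of €96,000. Dagny, Pablo, and Zelie each take €96,000. The 3 shares of the deceased (Gustav, Mateus, and Rashid) are combined into a pool of €288,000.
That pool (€288,000) is divided at the grandchildren's generation into 8 shares of €36,000. Zephyr, Liesel, Eira, Greta, and Nuria each take €36,000. The 3 shares of the deceased (Aditi, Dario, and Joris) are combined into a pool of €108,000.
That pool (€108,000) is divided at the great-grandchildren's generation equally among Alma, Dora, Saskia, Vidar, Svea, and Wendel: €18,000 each.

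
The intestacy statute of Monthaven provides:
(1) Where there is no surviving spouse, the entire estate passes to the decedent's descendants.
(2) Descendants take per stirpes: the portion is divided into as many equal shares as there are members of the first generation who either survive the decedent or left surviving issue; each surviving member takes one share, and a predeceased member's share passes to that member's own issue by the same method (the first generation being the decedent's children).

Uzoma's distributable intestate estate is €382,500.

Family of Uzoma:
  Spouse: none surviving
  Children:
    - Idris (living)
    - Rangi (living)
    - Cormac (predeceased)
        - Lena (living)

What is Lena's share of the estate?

The entire €382,500 passes to the descendants.
That amount (€382,500) is divided into 3 shares of €127,500: Idris and Rangi each take €127,500; Cormac's €127,500 share passes to Cormac's issue.
Cormac's share (€127,500) passes entirely to Lena.

Lena receives €127,500.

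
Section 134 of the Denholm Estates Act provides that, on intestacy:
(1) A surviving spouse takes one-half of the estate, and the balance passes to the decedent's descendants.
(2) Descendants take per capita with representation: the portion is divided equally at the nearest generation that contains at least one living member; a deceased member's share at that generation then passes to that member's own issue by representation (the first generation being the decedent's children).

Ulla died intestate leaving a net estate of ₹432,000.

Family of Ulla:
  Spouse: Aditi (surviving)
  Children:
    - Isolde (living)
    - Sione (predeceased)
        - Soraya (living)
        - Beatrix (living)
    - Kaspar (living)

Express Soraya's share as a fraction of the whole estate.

Soraya receives 1/12 of the estate.

Aditi takes one-half of ₹432,000 = ₹216,000. The remaining ₹216,000 passes to the descendants.
The descendants' portion (₹216,000) is divided into 3 shares of ₹72,000: Isolde and Kaspar each take ₹72,000; Sione's ₹72,000 share passes to Sione's issue.
Sione's share (₹72,000) is divided into 2 shares of ₹36,000: Soraya and Beatrix each take ₹36,000.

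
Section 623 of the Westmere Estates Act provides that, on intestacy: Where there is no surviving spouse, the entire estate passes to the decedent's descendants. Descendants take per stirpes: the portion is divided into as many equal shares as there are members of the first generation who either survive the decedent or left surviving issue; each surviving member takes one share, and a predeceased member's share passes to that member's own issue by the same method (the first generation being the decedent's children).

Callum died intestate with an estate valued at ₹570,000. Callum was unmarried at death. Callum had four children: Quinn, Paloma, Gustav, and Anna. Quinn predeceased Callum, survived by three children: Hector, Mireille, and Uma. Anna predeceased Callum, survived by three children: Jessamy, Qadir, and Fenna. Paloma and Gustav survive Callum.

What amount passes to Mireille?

Mireille receives ₹47,500.

The entire ₹570,000 passes to the descendants.
That amount (₹570,000) is divided into 4 shares of ₹142,500: Paloma and Gustav each take ₹142,500; Quinn's ₹142,500 share passes to Quinn's issue; Anna's ₹142,500 share passes to Anna's issue.
Quinn's share (₹142,500) is divided into 3 shares of ₹47,500: Hector, Mireille, and Uma each take ₹47,500.
Anna's share (₹142,500) is divided into 3 shares of ₹47,500: Jessamy, Qadir, and Fenna each take ₹47,500.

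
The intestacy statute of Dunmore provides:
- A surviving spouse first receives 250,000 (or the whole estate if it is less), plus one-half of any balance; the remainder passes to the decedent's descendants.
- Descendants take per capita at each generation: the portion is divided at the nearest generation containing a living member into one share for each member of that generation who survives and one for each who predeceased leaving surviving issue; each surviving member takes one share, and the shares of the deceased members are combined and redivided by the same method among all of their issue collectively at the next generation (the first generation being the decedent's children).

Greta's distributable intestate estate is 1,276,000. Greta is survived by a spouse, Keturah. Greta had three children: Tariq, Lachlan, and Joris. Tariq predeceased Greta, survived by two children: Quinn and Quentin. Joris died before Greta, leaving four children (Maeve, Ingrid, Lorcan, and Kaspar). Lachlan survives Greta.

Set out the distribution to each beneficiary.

Keturah first takes 250,000, leaving a balance of 1,026,000. Keturah then takes one-half of the balance (513,000), for a total of 763,000. The remaining 513,000 passes to the descendants.
The descendants' portion (513,000) is divided at the children's generation into 3 shares of 171,000. Lachlan takes 171,000. The 2 shares of the deceased (Tariq and Joris) are combined into a pool of 342,000.
That pool (342,000) is divided at the grandchildren's generation equally among Quinn, Quentin, Maeve, Ingrid, Lorcan, and Kaspar: 57,000 each.

Keturah: 763,000; Quinn: 57,000; Quentin: 57,000; Lachlan: 171,000; Maeve: 57,000; Ingrid: 57,000; Lorcan: 57,000; Kaspar: 57,000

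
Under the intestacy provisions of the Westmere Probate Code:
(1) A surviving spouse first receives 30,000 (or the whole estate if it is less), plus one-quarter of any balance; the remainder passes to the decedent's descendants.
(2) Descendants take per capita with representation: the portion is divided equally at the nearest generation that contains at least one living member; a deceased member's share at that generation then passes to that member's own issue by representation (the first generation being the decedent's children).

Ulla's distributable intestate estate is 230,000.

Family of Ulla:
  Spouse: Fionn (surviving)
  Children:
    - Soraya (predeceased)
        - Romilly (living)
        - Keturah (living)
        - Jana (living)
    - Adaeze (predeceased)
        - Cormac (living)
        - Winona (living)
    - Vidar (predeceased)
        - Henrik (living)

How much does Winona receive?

Fionn first takes 30,000, leaving a balance of 200,000. Fionn then takes one-quarter of the balance (50,000), for a total of 80,000. The remaining 150,000 passes to the descendants.
No child survives, so the initial division is made at the grandchildren's generation.
The descendants' portion (150,000) is divided into 6 shares of 25,000: Romilly, Keturah, Jana, Cormac, Winona, and Henrik each take 25,000.

Winona receives 25,000.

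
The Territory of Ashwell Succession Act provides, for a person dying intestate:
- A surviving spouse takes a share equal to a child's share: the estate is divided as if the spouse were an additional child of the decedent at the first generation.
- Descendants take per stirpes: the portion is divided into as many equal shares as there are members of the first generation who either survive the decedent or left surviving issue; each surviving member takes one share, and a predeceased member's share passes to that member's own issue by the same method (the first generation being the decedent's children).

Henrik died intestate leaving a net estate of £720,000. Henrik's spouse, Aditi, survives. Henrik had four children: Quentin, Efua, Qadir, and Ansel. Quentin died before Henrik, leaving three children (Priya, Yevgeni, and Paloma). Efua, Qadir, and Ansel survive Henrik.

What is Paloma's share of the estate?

The spouse counts as an additional share at the children's level, so there are 5 primary shares of £144,000. Aditi takes one such share (£144,000).
The children's combined portion (£576,000) is divided into 4 shares of £144,000: Efua, Qadir, and Ansel each take £144,000; Quentin's £144,000 share passes to Quentin's issue.
Quentin's share (£144,000) is divided into 3 shares of £48,000: Priya, Yevgeni, and Paloma each take £48,000.

Paloma receives £48,000.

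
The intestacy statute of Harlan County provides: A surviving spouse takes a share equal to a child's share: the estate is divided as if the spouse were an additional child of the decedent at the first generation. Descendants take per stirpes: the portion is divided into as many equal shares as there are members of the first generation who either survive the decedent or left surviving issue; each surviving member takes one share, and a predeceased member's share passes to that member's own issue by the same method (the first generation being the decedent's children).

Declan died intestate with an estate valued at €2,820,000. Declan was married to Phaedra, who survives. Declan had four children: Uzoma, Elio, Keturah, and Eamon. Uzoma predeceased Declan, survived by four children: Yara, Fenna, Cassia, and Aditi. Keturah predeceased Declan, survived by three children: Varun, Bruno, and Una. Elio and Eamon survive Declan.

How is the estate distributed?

The spouse counts as an additional share at the children's level, so there are 5 primary shares of €564,000. Phaedra takes one such share (€564,000).
The children's combined portion (€2,256,000) is divided into 4 shares of €564,000: Elio and Eamon each take €564,000; Uzoma's €564,000 share passes to Uzoma's issue; Keturah's €564,000 share passes to Keturah's issue.
Uzoma's share (€564,000) is divided into 4 shares of €141,000: Yara, Fenna, Cassia, and Aditi each take €141,000.
Keturah's share (€564,000) is divided into 3 shares of €188,000: Varun, Bruno, and Una each take €188,000.

Phaedra: €564,000; Yara: €141,000; Fenna: €141,000; Cassia: €141,000; Aditi: €141,000; Elio: €564,000; Varun: €188,000; Bruno: €188,000; Una: €188,000; Eamon: €564,000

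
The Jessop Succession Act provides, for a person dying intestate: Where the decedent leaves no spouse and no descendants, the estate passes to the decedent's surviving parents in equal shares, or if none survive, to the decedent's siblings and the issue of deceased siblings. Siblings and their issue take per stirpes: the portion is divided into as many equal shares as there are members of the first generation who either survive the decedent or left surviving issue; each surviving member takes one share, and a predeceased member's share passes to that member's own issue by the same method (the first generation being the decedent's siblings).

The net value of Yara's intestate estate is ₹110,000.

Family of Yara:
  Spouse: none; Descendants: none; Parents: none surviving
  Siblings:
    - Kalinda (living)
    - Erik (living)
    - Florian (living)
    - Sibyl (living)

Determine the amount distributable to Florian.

Florian receives ₹27,500.

The entire ₹110,000 passes to the siblings and their issue.
That amount (₹110,000) is divided into 4 shares of ₹27,500: Kalinda, Erik, Florian, and Sibyl each take ₹27,500.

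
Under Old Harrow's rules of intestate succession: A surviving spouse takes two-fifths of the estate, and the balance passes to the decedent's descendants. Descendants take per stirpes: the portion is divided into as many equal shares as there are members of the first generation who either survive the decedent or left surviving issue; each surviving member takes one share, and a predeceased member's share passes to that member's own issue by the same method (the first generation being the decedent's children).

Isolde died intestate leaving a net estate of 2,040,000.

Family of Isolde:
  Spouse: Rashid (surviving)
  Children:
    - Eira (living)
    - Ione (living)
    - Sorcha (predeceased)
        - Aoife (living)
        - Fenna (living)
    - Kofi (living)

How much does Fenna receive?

Rashid takes two-fifths of 2,040,000 = 816,000. The remaining 1,224,000 passes to the descendants.
The descendants' portion (1,224,000) is divided into 4 shares of 306,000: Eira, Ione, and Kofi each take 306,000; Sorcha's 306,000 share passes to Sorcha's issue.
Sorcha's share (306,000) is divided into 2 shares of 153,000: Aoife and Fenna each take 153,000.

Fenna receives 153,000.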